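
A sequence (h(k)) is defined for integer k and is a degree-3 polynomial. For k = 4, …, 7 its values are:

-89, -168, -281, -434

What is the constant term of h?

7

Write h(k) = ak³ + bk² + ck + d; the 4 given values yield a linear system in the 4 coefficients.
Solving, h(k) = -k³ - 2k² + 7.
The constant term is h(0) = 7.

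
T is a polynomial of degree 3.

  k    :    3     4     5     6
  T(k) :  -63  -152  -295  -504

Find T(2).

-16

Write T(k) = ak³ + bk² + ck + d; the 4 given values yield a linear system in the 4 coefficients.
Solving, T(k) = -2k³ - 3k² + 6k.
Then T(2) = -16.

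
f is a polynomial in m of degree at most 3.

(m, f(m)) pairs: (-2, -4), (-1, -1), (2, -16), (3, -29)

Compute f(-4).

-22

Write f(m) = am³ + bm² + cm + d; the 4 given values yield a linear system in the 4 coefficients.
Solving, the leading coefficient vanishes, and f(m) = -2m² - 3m - 2.
Then f(-4) = -22.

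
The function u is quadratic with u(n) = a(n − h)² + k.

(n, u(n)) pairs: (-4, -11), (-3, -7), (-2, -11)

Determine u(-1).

-23

First differences 4, -4; second difference -8 = 2a, so a = -4.
Expanding, the n-coefficient is −2ah = 8h; matching it to the data gives h = -3, and then k = -7.
So u(n) = -4(n + 3)² − 7.
u(-1) = -4·2² − 7 = -23.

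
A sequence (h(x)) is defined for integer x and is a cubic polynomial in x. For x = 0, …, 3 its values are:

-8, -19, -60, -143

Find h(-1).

Write h(x) = ax³ + bx² + cx + d; the 4 given values yield a linear system in the 4 coefficients.
Solving, h(x) = -2x³ - 9x² - 8.
Then h(-1) = -15.

-15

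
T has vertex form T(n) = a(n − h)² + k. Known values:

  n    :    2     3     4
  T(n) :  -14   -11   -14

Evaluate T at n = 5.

First differences 3, -3; second difference -6 = 2a, so a = -3.
Expanding, the n-coefficient is −2ah = 6h; matching it to the data gives h = 3, and then k = -11.
So T(n) = -3(n − 3)² − 11.
T(5) = -3·2² − 11 = -23.

-23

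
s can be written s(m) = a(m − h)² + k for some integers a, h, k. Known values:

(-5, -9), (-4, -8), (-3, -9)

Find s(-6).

First differences 1, -1; second difference -2 = 2a, so a = -1.
Expanding, the m-coefficient is −2ah = 2h; matching it to the data gives h = -4, and then k = -8.
So s(m) = -1(m + 4)² − 8.
s(-6) = -1·(-2)² − 8 = -12.

-12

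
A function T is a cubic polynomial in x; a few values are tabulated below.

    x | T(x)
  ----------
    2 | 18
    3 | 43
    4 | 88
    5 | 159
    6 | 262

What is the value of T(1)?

7

First differences: 25, 45, 71, 103. Second differences: 20, 26, 32. Third differences: 6, 6.
Level-3 differences are constant, so T has degree 3.
Fitting a degree-3 polynomial gives T(x) = x³ + x² + x + 4.
Then T(1) = 7.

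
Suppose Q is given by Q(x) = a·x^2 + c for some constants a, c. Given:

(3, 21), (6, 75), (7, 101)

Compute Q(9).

165

From Q(3) = 21 and Q(6) = 75: 9a + c = 21 and 36a + c = 75.
Subtracting: 27a = 54, so a = 2; then c = 21 − 2·9 = 3.
So Q(x) = 2x² + 3, and Q(9) = 165.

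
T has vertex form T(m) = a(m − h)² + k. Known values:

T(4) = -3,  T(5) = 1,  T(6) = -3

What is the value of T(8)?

First differences 4, -4; second difference -8 = 2a, so a = -4.
Expanding, the m-coefficient is −2ah = 8h; matching it to the data gives h = 5, and then k = 1.
So T(m) = -4(m − 5)² + 1.
T(8) = -4·3² + 1 = -35.

-35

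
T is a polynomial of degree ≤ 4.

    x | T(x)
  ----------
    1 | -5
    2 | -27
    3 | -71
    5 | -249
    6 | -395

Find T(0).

1

Write T(x) = ax^4 + bx³ + cx² + dx + e; the 5 given values yield a linear system in the 5 coefficients.
Solving, the leading coefficient vanishes, and T(x) = -x³ - 5x² + 1.
Then T(0) = 1.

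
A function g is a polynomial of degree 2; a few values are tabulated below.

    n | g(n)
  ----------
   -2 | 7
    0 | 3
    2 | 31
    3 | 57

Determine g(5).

133

Write g(n) = an² + bn + c; the 4 given values yield a linear system in the 3 coefficients.
Solving, g(n) = 4n² + 6n + 3.
Then g(5) = 133.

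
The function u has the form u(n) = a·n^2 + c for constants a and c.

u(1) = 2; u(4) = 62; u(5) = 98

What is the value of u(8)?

254

From u(1) = 2 and u(4) = 62: 1a + c = 2 and 16a + c = 62.
Subtracting: 15a = 60, so a = 4; then c = 2 − 4·1 = -2.
So u(n) = 4n² − 2, and u(8) = 254.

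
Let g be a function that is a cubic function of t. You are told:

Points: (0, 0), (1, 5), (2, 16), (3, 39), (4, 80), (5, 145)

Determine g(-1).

-5

First differences: 5, 11, 23, 41, 65. Second differences: 6, 12, 18, 24. Third differences: 6, 6, 6.
Level-3 differences are constant, so g has degree 3.
Fitting a degree-3 polynomial gives g(t) = t³ + 4t.
Then g(-1) = -5.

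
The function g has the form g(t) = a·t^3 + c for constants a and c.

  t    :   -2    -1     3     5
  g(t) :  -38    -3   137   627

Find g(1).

7

From g(-2) = -38 and g(-1) = -3: -8a + c = -38 and -1a + c = -3.
Subtracting: 7a = 35, so a = 5; then c = -38 − 5·(-8) = 2.
So g(t) = 5t³ + 2, and g(1) = 7.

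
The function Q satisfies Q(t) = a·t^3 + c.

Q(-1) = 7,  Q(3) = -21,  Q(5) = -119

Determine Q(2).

From Q(-1) = 7 and Q(3) = -21: -1a + c = 7 and 27a + c = -21.
Subtracting: 28a = -28, so a = -1; then c = 7 − (-1)·(-1) = 6.
So Q(t) = -1t³ + 6, and Q(2) = -2.

-2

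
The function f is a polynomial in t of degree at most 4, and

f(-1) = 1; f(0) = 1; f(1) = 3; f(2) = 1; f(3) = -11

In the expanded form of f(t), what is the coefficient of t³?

First differences: 0, 2, -2, -12. Second differences: 2, -4, -10. Third differences: -6, -6.
Level-3 differences are constant, so f has degree 3.
Fitting a degree-3 polynomial gives f(t) = -t³ + t² + 2t + 1.
The coefficient of t³ is -1.

-1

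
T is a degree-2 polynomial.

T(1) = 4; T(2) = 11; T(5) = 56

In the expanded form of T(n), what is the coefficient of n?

Write T(n) = an² + bn + c; the 3 given values yield a linear system in the 3 coefficients.
Solving, T(n) = 2n² + n + 1.
The coefficient of n is 1.

1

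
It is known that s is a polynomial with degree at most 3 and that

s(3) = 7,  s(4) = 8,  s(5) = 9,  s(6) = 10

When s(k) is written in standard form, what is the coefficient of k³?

0

First differences: 1, 1, 1.
Level-1 differences are constant, so s has degree 1.
Fitting a degree-1 polynomial gives s(k) = k + 4.
The coefficient of k³ is 0.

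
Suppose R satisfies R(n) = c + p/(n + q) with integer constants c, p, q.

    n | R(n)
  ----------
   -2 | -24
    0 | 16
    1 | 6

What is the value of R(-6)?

(R(n) − c)(n + q) = p for each data point; the three points give a linear system in c and q, then p follows.
Solving: c = -4, q = 1, p = 20, so R(n) = -4 + 20/(n + 1).
Then R(-6) = -4 + 20/(-5) = -8.

-8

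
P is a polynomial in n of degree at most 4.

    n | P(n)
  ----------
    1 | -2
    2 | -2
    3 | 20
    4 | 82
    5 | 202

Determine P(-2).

-50

First differences: 0, 22, 62, 120. Second differences: 22, 40, 58. Third differences: 18, 18.
Level-3 differences are constant, so P has degree 3.
Fitting a degree-3 polynomial gives P(n) = 3n³ - 7n² + 2.
Then P(-2) = -50.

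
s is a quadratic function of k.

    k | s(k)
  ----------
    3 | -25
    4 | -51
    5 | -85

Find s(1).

3

Write s(k) = ak² + bk + c; the 3 given values yield a linear system in the 3 coefficients.
Solving, s(k) = -4k² + 2k + 5.
Then s(1) = 3.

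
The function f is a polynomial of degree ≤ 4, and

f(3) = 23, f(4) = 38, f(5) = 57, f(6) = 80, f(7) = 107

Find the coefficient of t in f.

1

First differences: 15, 19, 23, 27. Second differences: 4, 4, 4.
Level-2 differences are constant, so f has degree 2.
Fitting a degree-2 polynomial gives f(t) = 2t² + t + 2.
The coefficient of t is 1.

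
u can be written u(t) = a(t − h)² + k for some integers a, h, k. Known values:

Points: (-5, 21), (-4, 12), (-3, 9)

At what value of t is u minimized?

-3

First differences -9, -3; second difference 6 = 2a, so a = 3.
Expanding, the t-coefficient is −2ah = -6h; matching it to the data gives h = -3, and then k = 9.
So u(t) = 3(t + 3)² + 9.
Hence h = -3.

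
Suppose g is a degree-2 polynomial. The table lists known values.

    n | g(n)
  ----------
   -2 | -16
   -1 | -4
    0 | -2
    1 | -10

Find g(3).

Write g(n) = an² + bn + c; the 4 given values yield a linear system in the 3 coefficients.
Solving, g(n) = -5n² - 3n - 2.
Then g(3) = -56.

-56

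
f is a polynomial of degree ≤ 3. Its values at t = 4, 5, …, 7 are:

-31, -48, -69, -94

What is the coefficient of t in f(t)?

Write f(t) = at³ + bt² + ct + d; the 4 given values yield a linear system in the 4 coefficients.
Solving, the leading coefficient vanishes, and f(t) = -2t² + t - 3.
The coefficient of t is 1.

1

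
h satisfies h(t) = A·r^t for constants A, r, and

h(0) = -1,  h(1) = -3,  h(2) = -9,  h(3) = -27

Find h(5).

-243

Consecutive ratio: -3/(-1) = 3, and -9/(-3) = 3, so r = 3.
Then A·3^0 = -1 gives A = -1, and h(t) = -1·3^t.
h(5) = -1·3^5 = -243.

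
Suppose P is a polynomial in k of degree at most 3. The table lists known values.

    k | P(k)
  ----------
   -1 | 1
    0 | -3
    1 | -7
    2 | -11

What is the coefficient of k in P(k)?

-4

First differences: -4, -4, -4.
Level-1 differences are constant, so P has degree 1.
Fitting a degree-1 polynomial gives P(k) = -4k - 3.
The coefficient of k is -4.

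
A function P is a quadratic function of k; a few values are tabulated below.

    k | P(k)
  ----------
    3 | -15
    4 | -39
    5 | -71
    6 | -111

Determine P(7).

-159

First differences: -24, -32, -40. Second differences: -8, -8.
Level-2 differences are constant, so P has degree 2.
Fitting a degree-2 polynomial gives P(k) = -4k² + 4k + 9.
Then P(7) = -159.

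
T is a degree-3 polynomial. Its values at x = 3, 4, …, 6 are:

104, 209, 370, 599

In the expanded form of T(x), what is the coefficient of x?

3

Write T(x) = ax³ + bx² + cx + d; the 4 given values yield a linear system in the 4 coefficients.
Solving, T(x) = 2x³ + 4x² + 3x + 5.
The coefficient of x is 3.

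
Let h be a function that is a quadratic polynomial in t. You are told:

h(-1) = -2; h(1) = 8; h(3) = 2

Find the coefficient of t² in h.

-2

Write h(t) = at² + bt + c; the 3 given values yield a linear system in the 3 coefficients.
Solving, h(t) = -2t² + 5t + 5.
The coefficient of t² is -2.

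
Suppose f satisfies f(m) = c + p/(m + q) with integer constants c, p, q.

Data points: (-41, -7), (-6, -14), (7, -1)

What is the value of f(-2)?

(f(m) − c)(m + q) = p for each data point; the three points give a linear system in c and q, then p follows.
Solving: c = -6, q = 1, p = 40, so f(m) = -6 + 40/(m + 1).
Then f(-2) = -6 + 40/(-1) = -46.

-46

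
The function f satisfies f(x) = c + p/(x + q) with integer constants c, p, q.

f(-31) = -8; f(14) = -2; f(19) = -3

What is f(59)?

-5

(f(x) − c)(x + q) = p for each data point; the three points give a linear system in c and q, then p follows.
Solving: c = -6, q = 1, p = 60, so f(x) = -6 + 60/(x + 1).
Then f(59) = -6 + 60/60 = -5.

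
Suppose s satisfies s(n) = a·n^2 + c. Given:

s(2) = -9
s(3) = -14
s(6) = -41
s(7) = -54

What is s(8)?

From s(2) = -9 and s(3) = -14: 4a + c = -9 and 9a + c = -14.
Subtracting: 5a = -5, so a = -1; then c = -9 − (-1)·4 = -5.
So s(n) = -1n² − 5, and s(8) = -69.

-69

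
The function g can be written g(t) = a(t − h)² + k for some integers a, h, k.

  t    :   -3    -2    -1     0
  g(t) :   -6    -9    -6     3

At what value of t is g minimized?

First differences -3, 3, 9; second difference 6 = 2a, so a = 3.
Expanding, the t-coefficient is −2ah = -6h; matching it to the data gives h = -2, and then k = -9.
So g(t) = 3(t + 2)² − 9.
Hence h = -2.

-2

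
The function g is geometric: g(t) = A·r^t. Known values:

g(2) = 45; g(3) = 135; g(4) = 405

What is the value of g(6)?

Consecutive ratio: 135/45 = 3, and 405/135 = 3, so r = 3.
Then A·3^2 = 45 gives A = 5, and g(t) = 5·3^t.
g(6) = 5·3^6 = 3645.

3645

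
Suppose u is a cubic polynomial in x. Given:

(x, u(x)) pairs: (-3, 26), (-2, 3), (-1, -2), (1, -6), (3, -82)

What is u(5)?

Write u(x) = ax³ + bx² + cx + d; the 5 given values yield a linear system in the 4 coefficients.
Solving, u(x) = -2x³ - 3x² - 1.
Then u(5) = -326.

-326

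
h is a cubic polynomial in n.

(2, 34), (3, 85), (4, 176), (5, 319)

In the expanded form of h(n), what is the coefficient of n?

3

Write h(n) = an³ + bn² + cn + d; the 4 given values yield a linear system in the 4 coefficients.
Solving, h(n) = 2n³ + 2n² + 3n + 4.
The coefficient of n is 3.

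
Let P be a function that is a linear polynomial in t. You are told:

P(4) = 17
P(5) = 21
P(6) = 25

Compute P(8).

First differences: 4, 4.
Level-1 differences are constant, so P has degree 1.
Fitting a degree-1 polynomial gives P(t) = 4t + 1.
Then P(8) = 33.

33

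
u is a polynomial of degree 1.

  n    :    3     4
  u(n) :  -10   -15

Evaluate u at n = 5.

Write u(n) = an + b; the 2 given values yield a linear system in the 2 coefficients.
Solving, u(n) = -5n + 5.
Then u(5) = -20.

-20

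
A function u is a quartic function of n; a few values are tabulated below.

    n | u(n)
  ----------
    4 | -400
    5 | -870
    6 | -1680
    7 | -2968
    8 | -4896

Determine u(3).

Write u(n) = an^4 + bn³ + cn² + dn + e; the 5 given values yield a linear system in the 5 coefficients.
Solving, u(n) = -n^4 - n³ - 4n² - 4n.
Then u(3) = -156.

-156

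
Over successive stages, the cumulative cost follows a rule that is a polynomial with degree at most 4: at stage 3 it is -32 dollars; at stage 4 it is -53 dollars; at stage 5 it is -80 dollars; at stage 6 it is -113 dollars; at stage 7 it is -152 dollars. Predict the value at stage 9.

Write the value at x as g(x).
First differences: -21, -27, -33, -39. Second differences: -6, -6, -6.
Level-2 differences are constant, so g has degree 2.
Fitting a degree-2 polynomial gives g(x) = -3x² - 5.
Then g(9) = -248.

-248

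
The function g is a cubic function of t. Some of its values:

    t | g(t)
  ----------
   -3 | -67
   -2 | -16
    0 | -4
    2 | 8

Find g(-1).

-1

Write g(t) = at³ + bt² + ct + d; the 4 given values yield a linear system in the 4 coefficients.
Solving, g(t) = 3t³ - 6t - 4.
Then g(-1) = -1.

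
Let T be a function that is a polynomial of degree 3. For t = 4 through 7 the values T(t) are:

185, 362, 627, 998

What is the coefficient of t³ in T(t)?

3

Write T(t) = at³ + bt² + ct + d; the 4 given values yield a linear system in the 4 coefficients.
Solving, T(t) = 3t³ - t² + 3t - 3.
The coefficient of t³ is 3.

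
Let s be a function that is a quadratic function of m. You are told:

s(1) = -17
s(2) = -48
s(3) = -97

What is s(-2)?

-32

Write s(m) = am² + bm + c; the 3 given values yield a linear system in the 3 coefficients.
Solving, s(m) = -9m² - 4m - 4.
Then s(-2) = -32.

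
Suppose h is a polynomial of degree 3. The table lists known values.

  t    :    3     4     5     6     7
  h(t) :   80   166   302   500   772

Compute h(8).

First differences: 86, 136, 198, 272. Second differences: 50, 62, 74. Third differences: 12, 12.
Level-3 differences are constant, so h has degree 3.
Extending the table by one column gives the next first difference 358, so h(8) = 772 + 358 = 1130.

1130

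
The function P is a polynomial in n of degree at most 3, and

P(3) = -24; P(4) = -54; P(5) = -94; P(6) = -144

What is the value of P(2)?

-4

First differences: -30, -40, -50. Second differences: -10, -10.
Level-2 differences are constant, so P has degree 2.
Fitting a degree-2 polynomial gives P(n) = -5n² + 5n + 6.
Then P(2) = -4.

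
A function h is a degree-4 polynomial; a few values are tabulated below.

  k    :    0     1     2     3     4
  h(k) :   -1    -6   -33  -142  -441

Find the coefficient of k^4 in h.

Write h(k) = ak^4 + bk³ + ck² + dk + e; the 5 given values yield a linear system in the 5 coefficients.
Solving, h(k) = -2k^4 + 2k³ - 3k² - 2k - 1.
The coefficient of k^4 is -2.

-2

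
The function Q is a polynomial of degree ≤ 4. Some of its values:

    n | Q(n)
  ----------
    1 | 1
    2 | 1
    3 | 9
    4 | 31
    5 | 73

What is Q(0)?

First differences: 0, 8, 22, 42. Second differences: 8, 14, 20. Third differences: 6, 6.
Level-3 differences are constant, so Q has degree 3.
Fitting a degree-3 polynomial gives Q(n) = n³ - 2n² - n + 3.
Then Q(0) = 3.

3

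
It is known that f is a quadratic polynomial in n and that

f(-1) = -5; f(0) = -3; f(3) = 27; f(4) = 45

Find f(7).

Write f(n) = an² + bn + c; the 4 given values yield a linear system in the 3 coefficients.
Solving, f(n) = 2n² + 4n - 3.
Then f(7) = 123.

123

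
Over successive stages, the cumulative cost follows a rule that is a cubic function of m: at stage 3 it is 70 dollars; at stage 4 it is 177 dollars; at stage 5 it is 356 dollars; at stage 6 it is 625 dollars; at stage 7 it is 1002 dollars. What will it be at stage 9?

2152

Write the value at m as f(m).
First differences: 107, 179, 269, 377. Second differences: 72, 90, 108. Third differences: 18, 18.
Level-3 differences are constant, so f has degree 3.
Fitting a degree-3 polynomial gives f(m) = 3m³ - 4m + 1.
Then f(9) = 2152.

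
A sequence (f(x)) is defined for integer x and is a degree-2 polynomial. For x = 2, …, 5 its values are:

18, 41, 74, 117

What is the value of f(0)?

2

First differences: 23, 33, 43. Second differences: 10, 10.
Level-2 differences are constant, so f has degree 2.
Fitting a degree-2 polynomial gives f(x) = 5x² - 2x + 2.
Then f(0) = 2.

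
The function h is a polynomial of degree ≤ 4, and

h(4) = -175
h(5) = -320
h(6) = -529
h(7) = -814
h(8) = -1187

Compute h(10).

-2245

First differences: -145, -209, -285, -373. Second differences: -64, -76, -88. Third differences: -12, -12.
Level-3 differences are constant, so h has degree 3.
Fitting a degree-3 polynomial gives h(m) = -2m³ - 2m² - 5m + 5.
Then h(10) = -2245.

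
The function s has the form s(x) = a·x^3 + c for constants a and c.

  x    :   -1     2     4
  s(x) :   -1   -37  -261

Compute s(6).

-869

From s(-1) = -1 and s(2) = -37: -1a + c = -1 and 8a + c = -37.
Subtracting: 9a = -36, so a = -4; then c = -1 − (-4)·(-1) = -5.
So s(x) = -4x³ − 5, and s(6) = -869.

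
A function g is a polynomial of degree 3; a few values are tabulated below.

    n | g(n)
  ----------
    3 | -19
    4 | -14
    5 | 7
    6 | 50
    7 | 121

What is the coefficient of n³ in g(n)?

Write g(n) = an³ + bn² + cn + d; the 5 given values yield a linear system in the 4 coefficients.
Solving, g(n) = n³ - 4n² - 4n + 2.
The coefficient of n³ is 1.

1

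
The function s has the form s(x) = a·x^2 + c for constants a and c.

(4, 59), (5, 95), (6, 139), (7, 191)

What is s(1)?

-1

From s(4) = 59 and s(5) = 95: 16a + c = 59 and 25a + c = 95.
Subtracting: 9a = 36, so a = 4; then c = 59 − 4·16 = -5.
So s(x) = 4x² − 5, and s(1) = -1.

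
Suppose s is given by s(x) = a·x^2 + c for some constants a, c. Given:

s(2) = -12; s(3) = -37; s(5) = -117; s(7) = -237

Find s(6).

From s(2) = -12 and s(3) = -37: 4a + c = -12 and 9a + c = -37.
Subtracting: 5a = -25, so a = -5; then c = -12 − (-5)·4 = 8.
So s(x) = -5x² + 8, and s(6) = -172.

-172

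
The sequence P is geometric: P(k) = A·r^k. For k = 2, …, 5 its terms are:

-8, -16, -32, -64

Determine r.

Consecutive ratio: -16/(-8) = 2, and -32/(-16) = 2, so r = 2.
Then A·2^2 = -8 gives A = -2, and P(k) = -2·2^k.

2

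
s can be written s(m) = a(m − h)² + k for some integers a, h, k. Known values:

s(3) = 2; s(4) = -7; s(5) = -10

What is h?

First differences -9, -3; second difference 6 = 2a, so a = 3.
Expanding, the m-coefficient is −2ah = -6h; matching it to the data gives h = 5, and then k = -10.
So s(m) = 3(m − 5)² − 10.
Hence h = 5.

5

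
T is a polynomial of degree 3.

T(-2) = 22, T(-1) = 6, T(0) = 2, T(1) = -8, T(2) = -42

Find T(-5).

322

Write T(m) = am³ + bm² + cm + d; the 5 given values yield a linear system in the 4 coefficients.
Solving, T(m) = -3m³ - 3m² - 4m + 2.
Then T(-5) = 322.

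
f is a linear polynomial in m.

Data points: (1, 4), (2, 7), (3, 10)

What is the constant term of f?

1

First differences: 3, 3.
Level-1 differences are constant, so f has degree 1.
Fitting a degree-1 polynomial gives f(m) = 3m + 1.
The constant term is f(0) = 1.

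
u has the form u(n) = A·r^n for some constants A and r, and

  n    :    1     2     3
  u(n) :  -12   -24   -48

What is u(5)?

-192

Consecutive ratio: -24/(-12) = 2, and -48/(-24) = 2, so r = 2.
Then A·2^1 = -12 gives A = -6, and u(n) = -6·2^n.
u(5) = -6·2^5 = -192.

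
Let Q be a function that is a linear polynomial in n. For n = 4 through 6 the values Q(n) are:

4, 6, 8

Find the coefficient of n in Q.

2

Write Q(n) = an + b; the 3 given values yield a linear system in the 2 coefficients.
Solving, Q(n) = 2n - 4.
The coefficient of n is 2.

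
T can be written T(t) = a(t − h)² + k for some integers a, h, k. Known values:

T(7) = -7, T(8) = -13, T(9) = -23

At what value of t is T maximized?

First differences -6, -10; second difference -4 = 2a, so a = -2.
Expanding, the t-coefficient is −2ah = 4h; matching it to the data gives h = 6, and then k = -5.
So T(t) = -2(t − 6)² − 5.
Hence h = 6.

6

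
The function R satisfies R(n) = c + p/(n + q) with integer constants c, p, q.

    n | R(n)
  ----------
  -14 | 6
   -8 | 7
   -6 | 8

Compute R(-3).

17

(R(n) − c)(n + q) = p for each data point; the three points give a linear system in c and q, then p follows.
Solving: c = 5, q = 2, p = -12, so R(n) = 5 − 12/(n + 2).
Then R(-3) = 5 − 12/(-1) = 17.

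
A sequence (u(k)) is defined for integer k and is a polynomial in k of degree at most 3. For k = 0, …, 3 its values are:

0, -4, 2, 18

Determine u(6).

126

First differences: -4, 6, 16. Second differences: 10, 10.
Level-2 differences are constant, so u has degree 2.
Fitting a degree-2 polynomial gives u(k) = 5k² - 9k.
Then u(6) = 126.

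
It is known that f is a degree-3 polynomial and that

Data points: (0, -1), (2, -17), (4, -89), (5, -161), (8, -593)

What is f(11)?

Write f(m) = am³ + bm² + cm + d; the 5 given values yield a linear system in the 4 coefficients.
Solving, f(m) = -m³ - m² - 2m - 1.
Then f(11) = -1475.

-1475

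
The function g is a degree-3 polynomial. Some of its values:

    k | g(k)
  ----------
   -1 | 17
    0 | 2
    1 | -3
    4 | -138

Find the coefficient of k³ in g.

Write g(k) = ak³ + bk² + ck + d; the 4 given values yield a linear system in the 4 coefficients.
Solving, g(k) = -3k³ + 5k² - 7k + 2.
The coefficient of k³ is -3.

-3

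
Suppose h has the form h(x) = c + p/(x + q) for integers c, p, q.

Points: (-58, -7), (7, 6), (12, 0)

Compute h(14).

-1

(h(x) − c)(x + q) = p for each data point; the three points give a linear system in c and q, then p follows.
Solving: c = -6, q = -2, p = 60, so h(x) = -6 + 60/(x − 2).
Then h(14) = -6 + 60/12 = -1.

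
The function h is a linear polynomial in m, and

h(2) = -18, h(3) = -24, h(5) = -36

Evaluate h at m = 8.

Write h(m) = am + b; the 3 given values yield a linear system in the 2 coefficients.
Solving, h(m) = -6m - 6.
Then h(8) = -54.

-54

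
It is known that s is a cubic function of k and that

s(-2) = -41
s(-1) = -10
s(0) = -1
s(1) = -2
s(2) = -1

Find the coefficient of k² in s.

-5

First differences: 31, 9, -1, 1. Second differences: -22, -10, 2. Third differences: 12, 12.
Level-3 differences are constant, so s has degree 3.
Fitting a degree-3 polynomial gives s(k) = 2k³ - 5k² + 2k - 1.
The coefficient of k² is -5.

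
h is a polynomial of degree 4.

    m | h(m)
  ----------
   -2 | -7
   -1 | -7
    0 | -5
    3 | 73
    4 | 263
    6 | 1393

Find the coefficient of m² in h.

-3

Write h(m) = am^4 + bm³ + cm² + dm + e; the 6 given values yield a linear system in the 5 coefficients.
Solving, h(m) = m^4 + m³ - 3m² - m - 5.
The coefficient of m² is -3.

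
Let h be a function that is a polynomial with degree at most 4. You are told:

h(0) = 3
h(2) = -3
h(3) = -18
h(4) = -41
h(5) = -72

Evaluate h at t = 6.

Write h(t) = at^4 + bt³ + ct² + dt + e; the 5 given values yield a linear system in the 5 coefficients.
Solving, the top 2 coefficients vanish, and h(t) = -4t² + 5t + 3.
Then h(6) = -111.

-111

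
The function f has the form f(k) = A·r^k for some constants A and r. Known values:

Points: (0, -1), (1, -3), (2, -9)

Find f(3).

Consecutive ratio: -3/(-1) = 3, and -9/(-3) = 3, so r = 3.
Then A·3^0 = -1 gives A = -1, and f(k) = -1·3^k.
f(3) = -1·3^3 = -27.

-27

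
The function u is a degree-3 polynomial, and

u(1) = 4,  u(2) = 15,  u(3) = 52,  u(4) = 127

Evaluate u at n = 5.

Write u(n) = an³ + bn² + cn + d; the 4 given values yield a linear system in the 4 coefficients.
Solving, u(n) = 2n³ + n² - 6n + 7.
Then u(5) = 252.

252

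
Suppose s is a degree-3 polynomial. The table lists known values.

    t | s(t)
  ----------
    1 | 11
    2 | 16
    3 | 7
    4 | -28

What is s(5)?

-101

Write s(t) = at³ + bt² + ct + d; the 4 given values yield a linear system in the 4 coefficients.
Solving, s(t) = -2t³ + 5t² + 4t + 4.
Then s(5) = -101.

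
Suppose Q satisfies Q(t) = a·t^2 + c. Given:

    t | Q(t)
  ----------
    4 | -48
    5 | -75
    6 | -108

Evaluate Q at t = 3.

-27

From Q(4) = -48 and Q(5) = -75: 16a + c = -48 and 25a + c = -75.
Subtracting: 9a = -27, so a = -3; then c = -48 − (-3)·16 = 0.
So Q(t) = -3t² + 0, and Q(3) = -27.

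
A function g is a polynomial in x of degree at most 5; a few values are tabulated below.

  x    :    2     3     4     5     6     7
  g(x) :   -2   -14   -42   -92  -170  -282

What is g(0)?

First differences: -12, -28, -50, -78, -112. Second differences: -16, -22, -28, -34. Third differences: -6, -6, -6.
Level-3 differences are constant, so g has degree 3.
Fitting a degree-3 polynomial gives g(x) = -x³ + x² + 2x - 2.
The constant term is g(0) = -2.

-2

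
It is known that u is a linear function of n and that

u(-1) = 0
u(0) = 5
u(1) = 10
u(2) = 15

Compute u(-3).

-10

First differences: 5, 5, 5.
Level-1 differences are constant, so u has degree 1.
Fitting a degree-1 polynomial gives u(n) = 5n + 5.
Then u(-3) = -10.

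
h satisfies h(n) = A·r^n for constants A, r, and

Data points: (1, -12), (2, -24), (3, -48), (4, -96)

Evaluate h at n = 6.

-384

Consecutive ratio: -24/(-12) = 2, and -48/(-24) = 2, so r = 2.
Then A·2^1 = -12 gives A = -6, and h(n) = -6·2^n.
h(6) = -6·2^6 = -384.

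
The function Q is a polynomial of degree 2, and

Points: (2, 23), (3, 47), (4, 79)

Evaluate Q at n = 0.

Write Q(n) = an² + bn + c; the 3 given values yield a linear system in the 3 coefficients.
Solving, Q(n) = 4n² + 4n - 1.
Then Q(0) = -1.

-1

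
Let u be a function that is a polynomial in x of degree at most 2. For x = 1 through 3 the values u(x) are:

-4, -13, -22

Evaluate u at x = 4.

-31

First differences: -9, -9.
Level-1 differences are constant, so u has degree 1.
Fitting a degree-1 polynomial gives u(x) = -9x + 5.
Then u(4) = -31.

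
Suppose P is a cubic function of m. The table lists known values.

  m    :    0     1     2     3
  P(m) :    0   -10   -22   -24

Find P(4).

Write P(m) = am³ + bm² + cm + d; the 4 given values yield a linear system in the 4 coefficients.
Solving, P(m) = 2m³ - 7m² - 5m.
Then P(4) = -4.

-4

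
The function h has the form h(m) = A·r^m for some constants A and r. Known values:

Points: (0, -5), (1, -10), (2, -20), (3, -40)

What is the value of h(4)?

-80

Consecutive ratio: -10/(-5) = 2, and -20/(-10) = 2, so r = 2.
Then A·2^0 = -5 gives A = -5, and h(m) = -5·2^m.
h(4) = -5·2^4 = -80.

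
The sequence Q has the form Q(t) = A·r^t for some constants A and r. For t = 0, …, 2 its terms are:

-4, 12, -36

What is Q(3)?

Consecutive ratio: 12/(-4) = -3, and -36/12 = -3, so r = -3.
Then A·(-3)^0 = -4 gives A = -4, and Q(t) = -4·(-3)^t.
Q(3) = -4·(-3)^3 = 108.

108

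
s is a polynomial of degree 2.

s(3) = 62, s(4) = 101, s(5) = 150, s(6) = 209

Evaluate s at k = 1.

First differences: 39, 49, 59. Second differences: 10, 10.
Level-2 differences are constant, so s has degree 2.
Fitting a degree-2 polynomial gives s(k) = 5k² + 4k + 5.
Then s(1) = 14.

14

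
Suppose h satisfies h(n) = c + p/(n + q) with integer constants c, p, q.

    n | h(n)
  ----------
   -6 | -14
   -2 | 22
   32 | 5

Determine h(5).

(h(n) − c)(n + q) = p for each data point; the three points give a linear system in c and q, then p follows.
Solving: c = 4, q = 4, p = 36, so h(n) = 4 + 36/(n + 4).
Then h(5) = 4 + 36/9 = 8.

8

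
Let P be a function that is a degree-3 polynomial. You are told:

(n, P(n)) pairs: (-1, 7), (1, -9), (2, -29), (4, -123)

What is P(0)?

1

Write P(n) = an³ + bn² + cn + d; the 4 given values yield a linear system in the 4 coefficients.
Solving, P(n) = -n³ - 2n² - 7n + 1.
The constant term is P(0) = 1.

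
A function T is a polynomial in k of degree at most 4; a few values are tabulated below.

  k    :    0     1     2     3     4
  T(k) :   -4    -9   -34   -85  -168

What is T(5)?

-289

Write T(k) = ak^4 + bk³ + ck² + dk + e; the 5 given values yield a linear system in the 5 coefficients.
Solving, the leading coefficient vanishes, and T(k) = -k³ - 7k² + 3k - 4.
Then T(5) = -289.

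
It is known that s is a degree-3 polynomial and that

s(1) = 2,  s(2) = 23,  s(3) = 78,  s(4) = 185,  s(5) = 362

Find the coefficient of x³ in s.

First differences: 21, 55, 107, 177. Second differences: 34, 52, 70. Third differences: 18, 18.
Level-3 differences are constant, so s has degree 3.
Fitting a degree-3 polynomial gives s(x) = 3x³ - x² + 3x - 3.
The coefficient of x³ is 3.

3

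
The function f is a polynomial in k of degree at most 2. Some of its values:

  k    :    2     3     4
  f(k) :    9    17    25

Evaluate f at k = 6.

41

First differences: 8, 8.
Level-1 differences are constant, so f has degree 1.
Fitting a degree-1 polynomial gives f(k) = 8k - 7.
Then f(6) = 41.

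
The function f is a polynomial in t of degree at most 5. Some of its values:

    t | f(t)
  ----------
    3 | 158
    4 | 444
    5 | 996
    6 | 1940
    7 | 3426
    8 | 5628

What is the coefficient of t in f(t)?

First differences: 286, 552, 944, 1486, 2202. Second differences: 266, 392, 542, 716. Third differences: 126, 150, 174. Fourth differences: 24, 24.
Level-4 differences are constant, so f has degree 4.
Fitting a degree-4 polynomial gives f(t) = t^4 + 3t³ - 4.
The coefficient of t is 0.

0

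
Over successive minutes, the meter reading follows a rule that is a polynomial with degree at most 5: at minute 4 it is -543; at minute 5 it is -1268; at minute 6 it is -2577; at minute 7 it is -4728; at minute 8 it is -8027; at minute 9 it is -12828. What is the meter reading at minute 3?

-192

Write the value at n as s(n).
Write s(n) = an^5 + bn^4 + cn³ + dn² + en + p; the 6 given values yield a linear system in the 6 coefficients.
Solving, the leading coefficient vanishes, and s(n) = -2n^4 + n³ - 5n² - 3n - 3.
Then s(3) = -192.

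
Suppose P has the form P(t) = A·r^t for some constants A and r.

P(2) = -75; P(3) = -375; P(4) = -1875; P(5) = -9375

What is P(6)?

-46875

Consecutive ratio: -375/(-75) = 5, and -1875/(-375) = 5, so r = 5.
Then A·5^2 = -75 gives A = -3, and P(t) = -3·5^t.
P(6) = -3·5^6 = -46875.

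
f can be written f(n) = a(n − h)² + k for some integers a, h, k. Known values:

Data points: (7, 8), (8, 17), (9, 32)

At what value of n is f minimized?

6

First differences 9, 15; second difference 6 = 2a, so a = 3.
Expanding, the n-coefficient is −2ah = -6h; matching it to the data gives h = 6, and then k = 5.
So f(n) = 3(n − 6)² + 5.
Hence h = 6.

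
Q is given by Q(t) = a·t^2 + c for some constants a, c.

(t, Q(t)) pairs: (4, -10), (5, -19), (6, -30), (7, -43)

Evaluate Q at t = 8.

From Q(4) = -10 and Q(5) = -19: 16a + c = -10 and 25a + c = -19.
Subtracting: 9a = -9, so a = -1; then c = -10 − (-1)·16 = 6.
So Q(t) = -1t² + 6, and Q(8) = -58.

-58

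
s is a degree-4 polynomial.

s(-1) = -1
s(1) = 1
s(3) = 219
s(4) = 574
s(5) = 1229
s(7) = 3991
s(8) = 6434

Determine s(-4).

86

Write s(n) = an^4 + bn³ + cn² + dn + e; the 7 given values yield a linear system in the 5 coefficients.
Solving, s(n) = n^4 + 4n³ + 5n² - 3n - 6.
Then s(-4) = 86.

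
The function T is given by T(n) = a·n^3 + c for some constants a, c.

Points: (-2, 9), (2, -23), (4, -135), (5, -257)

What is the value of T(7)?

-693

From T(-2) = 9 and T(2) = -23: -8a + c = 9 and 8a + c = -23.
Subtracting: 16a = -32, so a = -2; then c = 9 − (-2)·(-8) = -7.
So T(n) = -2n³ − 7, and T(7) = -693.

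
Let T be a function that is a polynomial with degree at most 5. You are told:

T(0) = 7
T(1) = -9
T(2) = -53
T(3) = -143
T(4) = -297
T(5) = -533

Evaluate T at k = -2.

First differences: -16, -44, -90, -154, -236. Second differences: -28, -46, -64, -82. Third differences: -18, -18, -18.
Level-3 differences are constant, so T has degree 3.
Fitting a degree-3 polynomial gives T(k) = -3k³ - 5k² - 8k + 7.
Then T(-2) = 27.

27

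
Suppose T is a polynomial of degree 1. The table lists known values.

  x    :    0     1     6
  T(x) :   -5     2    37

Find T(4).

Write T(x) = ax + b; the 3 given values yield a linear system in the 2 coefficients.
Solving, T(x) = 7x - 5.
Then T(4) = 23.

23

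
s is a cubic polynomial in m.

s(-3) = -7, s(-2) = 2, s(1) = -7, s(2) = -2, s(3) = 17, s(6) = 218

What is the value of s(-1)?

1

Write s(m) = am³ + bm² + cm + d; the 6 given values yield a linear system in the 4 coefficients.
Solving, s(m) = m³ + m² - 5m - 4.
Then s(-1) = 1.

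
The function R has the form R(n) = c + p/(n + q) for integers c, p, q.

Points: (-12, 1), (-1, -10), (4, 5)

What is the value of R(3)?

(R(n) − c)(n + q) = p for each data point; the three points give a linear system in c and q, then p follows.
Solving: c = 2, q = 0, p = 12, so R(n) = 2 + 12/(n + 0).
Then R(3) = 2 + 12/3 = 6.

6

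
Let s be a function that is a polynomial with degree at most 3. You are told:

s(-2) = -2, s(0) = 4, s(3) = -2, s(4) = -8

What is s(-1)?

Write s(x) = ax³ + bx² + cx + d; the 4 given values yield a linear system in the 4 coefficients.
Solving, the leading coefficient vanishes, and s(x) = -x² + x + 4.
Then s(-1) = 2.

2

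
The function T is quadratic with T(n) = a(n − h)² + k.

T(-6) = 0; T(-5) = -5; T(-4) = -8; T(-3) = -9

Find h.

First differences -5, -3, -1; second difference 2 = 2a, so a = 1.
Expanding, the n-coefficient is −2ah = -2h; matching it to the data gives h = -3, and then k = -9.
So T(n) = 1(n + 3)² − 9.
Hence h = -3.

-3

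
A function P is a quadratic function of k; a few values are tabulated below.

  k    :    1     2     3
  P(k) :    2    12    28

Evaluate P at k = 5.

Write P(k) = ak² + bk + c; the 3 given values yield a linear system in the 3 coefficients.
Solving, P(k) = 3k² + k - 2.
Then P(5) = 78.

78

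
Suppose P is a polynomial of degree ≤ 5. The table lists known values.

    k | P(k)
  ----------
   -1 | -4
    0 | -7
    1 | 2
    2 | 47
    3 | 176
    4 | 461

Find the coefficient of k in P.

1

First differences: -3, 9, 45, 129, 285. Second differences: 12, 36, 84, 156. Third differences: 24, 48, 72. Fourth differences: 24, 24.
Level-4 differences are constant, so P has degree 4.
Fitting a degree-4 polynomial gives P(k) = k^4 + 2k³ + 5k² + k - 7.
The coefficient of k is 1.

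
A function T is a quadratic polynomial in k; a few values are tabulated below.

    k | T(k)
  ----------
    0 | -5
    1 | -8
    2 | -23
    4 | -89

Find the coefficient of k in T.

3

Write T(k) = ak² + bk + c; the 4 given values yield a linear system in the 3 coefficients.
Solving, T(k) = -6k² + 3k - 5.
The coefficient of k is 3.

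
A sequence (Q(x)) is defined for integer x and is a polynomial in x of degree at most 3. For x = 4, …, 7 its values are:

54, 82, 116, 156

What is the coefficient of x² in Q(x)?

3

First differences: 28, 34, 40. Second differences: 6, 6.
Level-2 differences are constant, so Q has degree 2.
Fitting a degree-2 polynomial gives Q(x) = 3x² + x + 2.
The coefficient of x² is 3.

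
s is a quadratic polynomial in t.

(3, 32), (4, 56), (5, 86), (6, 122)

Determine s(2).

14

First differences: 24, 30, 36. Second differences: 6, 6.
Level-2 differences are constant, so s has degree 2.
Fitting a degree-2 polynomial gives s(t) = 3t² + 3t - 4.
Then s(2) = 14.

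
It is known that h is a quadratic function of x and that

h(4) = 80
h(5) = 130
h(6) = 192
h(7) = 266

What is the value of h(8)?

First differences: 50, 62, 74. Second differences: 12, 12.
Level-2 differences are constant, so h has degree 2.
Fitting a degree-2 polynomial gives h(x) = 6x² - 4x.
Then h(8) = 352.

352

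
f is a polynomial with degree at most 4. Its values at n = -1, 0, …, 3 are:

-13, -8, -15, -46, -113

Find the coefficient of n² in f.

First differences: 5, -7, -31, -67. Second differences: -12, -24, -36. Third differences: -12, -12.
Level-3 differences are constant, so f has degree 3.
Fitting a degree-3 polynomial gives f(n) = -2n³ - 6n² + n - 8.
The coefficient of n² is -6.

-6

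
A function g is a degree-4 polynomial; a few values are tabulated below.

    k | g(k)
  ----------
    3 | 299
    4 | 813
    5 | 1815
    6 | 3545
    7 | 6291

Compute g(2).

81

Write g(k) = ak^4 + bk³ + ck² + dk + e; the 5 given values yield a linear system in the 5 coefficients.
Solving, g(k) = 2k^4 + 4k³ + 2k² + 2k + 5.
Then g(2) = 81.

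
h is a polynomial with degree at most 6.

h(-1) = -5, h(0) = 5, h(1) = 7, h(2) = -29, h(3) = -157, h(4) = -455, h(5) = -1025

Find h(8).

-5747

First differences: 10, 2, -36, -128, -298, -570. Second differences: -8, -38, -92, -170, -272. Third differences: -30, -54, -78, -102. Fourth differences: -24, -24, -24.
Level-4 differences are constant, so h has degree 4.
Fitting a degree-4 polynomial gives h(k) = -k^4 - 3k³ - 3k² + 9k + 5.
Then h(8) = -5747.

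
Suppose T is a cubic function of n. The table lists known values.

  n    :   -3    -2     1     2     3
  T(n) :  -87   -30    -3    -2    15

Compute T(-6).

-570

Write T(n) = an³ + bn² + cn + d; the 5 given values yield a linear system in the 4 coefficients.
Solving, T(n) = 2n³ - 4n² - n.
Then T(-6) = -570.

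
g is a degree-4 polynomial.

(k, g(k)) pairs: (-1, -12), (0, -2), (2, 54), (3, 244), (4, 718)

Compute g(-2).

Write g(k) = ak^4 + bk³ + ck² + dk + e; the 5 given values yield a linear system in the 5 coefficients.
Solving, g(k) = 2k^4 + 4k³ - 4k² + 4k - 2.
Then g(-2) = -26.

-26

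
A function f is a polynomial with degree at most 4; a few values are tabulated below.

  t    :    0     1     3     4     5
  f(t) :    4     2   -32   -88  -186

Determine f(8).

Write f(t) = at^4 + bt³ + ct² + dt + e; the 5 given values yield a linear system in the 5 coefficients.
Solving, the leading coefficient vanishes, and f(t) = -2t³ + 3t² - 3t + 4.
Then f(8) = -852.

-852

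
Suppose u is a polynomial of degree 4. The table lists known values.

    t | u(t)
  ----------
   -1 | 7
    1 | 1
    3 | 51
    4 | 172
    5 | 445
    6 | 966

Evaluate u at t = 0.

Write u(t) = at^4 + bt³ + ct² + dt + e; the 6 given values yield a linear system in the 5 coefficients.
Solving, u(t) = t^4 - 2t³ + 3t² - t.
Then u(0) = 0.

0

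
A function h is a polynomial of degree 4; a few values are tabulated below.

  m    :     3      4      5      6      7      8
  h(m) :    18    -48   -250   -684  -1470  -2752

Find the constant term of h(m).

Write h(m) = am^4 + bm³ + cm² + dm + e; the 6 given values yield a linear system in the 5 coefficients.
Solving, h(m) = -m^4 + 2m³ + 5m².
The constant term is h(0) = 0.

0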